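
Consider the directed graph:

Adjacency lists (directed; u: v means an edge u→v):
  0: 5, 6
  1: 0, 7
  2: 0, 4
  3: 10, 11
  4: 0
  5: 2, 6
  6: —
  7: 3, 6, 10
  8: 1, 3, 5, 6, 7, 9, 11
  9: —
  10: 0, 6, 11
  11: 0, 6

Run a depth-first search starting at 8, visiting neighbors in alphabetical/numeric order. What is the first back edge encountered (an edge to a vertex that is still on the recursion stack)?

DFS from 8 (visiting neighbors in alphabetical/numeric order); mark gray on enter, black on exit:
8 gray
  1 gray
    0 gray
      5 gray
        2 gray
          2→0: 0 is gray → back edge
First back edge: 2 → 0.

2→0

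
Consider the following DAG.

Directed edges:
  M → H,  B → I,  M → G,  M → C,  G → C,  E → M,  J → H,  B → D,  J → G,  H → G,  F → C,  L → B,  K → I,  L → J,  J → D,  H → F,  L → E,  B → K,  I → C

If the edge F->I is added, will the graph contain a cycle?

No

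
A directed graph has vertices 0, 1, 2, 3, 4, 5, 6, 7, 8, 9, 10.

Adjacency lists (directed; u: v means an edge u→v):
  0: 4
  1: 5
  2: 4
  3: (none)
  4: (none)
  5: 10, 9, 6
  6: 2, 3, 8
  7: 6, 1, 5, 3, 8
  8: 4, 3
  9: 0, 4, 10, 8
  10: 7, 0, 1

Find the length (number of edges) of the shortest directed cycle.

3

For each vertex v, BFS finds the shortest path from v back to v.
The shortest such closed walk is 5 → 10 → 7 → 5, length 3.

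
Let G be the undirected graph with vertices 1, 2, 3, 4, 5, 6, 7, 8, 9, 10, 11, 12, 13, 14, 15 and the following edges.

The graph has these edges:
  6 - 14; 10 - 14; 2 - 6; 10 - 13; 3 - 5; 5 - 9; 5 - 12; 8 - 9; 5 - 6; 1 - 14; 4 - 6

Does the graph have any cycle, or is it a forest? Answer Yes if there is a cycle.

No

DFS, tracking each vertex's parent; an edge to a visited non-parent vertex closes a cycle.
Start from 14:
visit 14 (parent –)
  visit 1 (parent 14)
    1–14: parent, skip
  visit 10 (parent 14)
    visit 13 (parent 10)
      13–10: parent, skip
    10–14: parent, skip
  visit 6 (parent 14)
    visit 2 (parent 6)
      2–6: parent, skip
    visit 5 (parent 6)
      5–6: parent, skip
      visit 12 (parent 5)
        12–5: parent, skip
      visit 3 (parent 5)
        3–5: parent, skip
      visit 9 (parent 5)
        visit 8 (parent 9)
          8–9: parent, skip
        9–5: parent, skip
    visit 4 (parent 6)
      4–6: parent, skip
    6–14: parent, skip
visit 7 (parent –)
visit 11 (parent –)
visit 15 (parent –)
No non-parent visited neighbor found — the graph is a forest.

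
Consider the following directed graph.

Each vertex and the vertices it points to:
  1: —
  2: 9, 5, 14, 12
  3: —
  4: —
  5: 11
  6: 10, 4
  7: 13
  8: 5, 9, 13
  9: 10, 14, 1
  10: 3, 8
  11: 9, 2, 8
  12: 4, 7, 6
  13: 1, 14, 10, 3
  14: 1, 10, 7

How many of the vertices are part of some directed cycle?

A vertex is on a directed cycle iff it belongs to a strongly connected component of size ≥ 2 (or has a self-loop).
The vertices on cycles are {2, 5, 6, 7, 8, 9, 10, 11, 12, 13, 14} — 11 in total.

11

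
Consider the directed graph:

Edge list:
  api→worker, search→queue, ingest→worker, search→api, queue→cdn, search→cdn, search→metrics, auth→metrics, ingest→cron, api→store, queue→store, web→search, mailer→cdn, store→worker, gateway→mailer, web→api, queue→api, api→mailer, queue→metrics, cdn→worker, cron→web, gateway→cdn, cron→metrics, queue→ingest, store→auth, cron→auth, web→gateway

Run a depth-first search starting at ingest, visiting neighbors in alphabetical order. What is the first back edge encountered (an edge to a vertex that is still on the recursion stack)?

DFS from ingest (visiting neighbors in alphabetical order); mark gray on enter, black on exit:
ingest gray
  cron gray
    auth gray
      metrics gray
      metrics black
    auth black
    cron→metrics: metrics black — skip
    web gray
      api gray
        mailer gray
          cdn gray
            worker gray
            worker black
          cdn black
        mailer black
        store gray
          store→auth: auth black — skip
          store→worker: worker black — skip
        store black
        api→worker: worker black — skip
      api black
      gateway gray
        gateway→cdn: cdn black — skip
        gateway→mailer: mailer black — skip
      gateway black
      search gray
        search→api: api black — skip
        search→cdn: cdn black — skip
        search→metrics: metrics black — skip
        queue gray
          queue→api: api black — skip
          queue→cdn: cdn black — skip
          queue→ingest: ingest is gray → back edge
First back edge: queue → ingest.

queue→ingest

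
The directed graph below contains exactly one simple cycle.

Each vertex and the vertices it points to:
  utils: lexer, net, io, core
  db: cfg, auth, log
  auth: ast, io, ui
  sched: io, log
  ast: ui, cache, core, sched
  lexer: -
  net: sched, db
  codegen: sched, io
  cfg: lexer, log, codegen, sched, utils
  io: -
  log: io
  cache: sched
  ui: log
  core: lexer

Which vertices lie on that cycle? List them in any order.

db, cfg, net, utils

DFS with gray/black marking from db:
db gray
  cfg gray
    lexer gray
    lexer black
    log gray
      io gray
      io black
    log black
    codegen gray
      sched gray
        sched→io: io black — skip
        sched→log: log black — skip
      sched black
      codegen→io: io black — skip
    codegen black
    cfg→sched: sched black — skip
    utils gray
      utils→lexer: lexer black — skip
      net gray
        net→sched: sched black — skip
        net→db: db is gray → back edge
Back edge closes the cycle db → cfg → utils → net → db; its vertices are {db, cfg, net, utils}.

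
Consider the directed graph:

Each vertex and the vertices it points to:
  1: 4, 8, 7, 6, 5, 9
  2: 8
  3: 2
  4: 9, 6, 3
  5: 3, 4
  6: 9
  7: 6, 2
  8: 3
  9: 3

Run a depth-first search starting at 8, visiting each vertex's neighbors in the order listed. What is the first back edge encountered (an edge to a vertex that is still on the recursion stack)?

2→8

DFS from 8 (visiting each vertex's neighbors in the order listed); mark gray on enter, black on exit:
8 gray
  3 gray
    2 gray
      2→8: 8 is gray → back edge
First back edge: 2 → 8.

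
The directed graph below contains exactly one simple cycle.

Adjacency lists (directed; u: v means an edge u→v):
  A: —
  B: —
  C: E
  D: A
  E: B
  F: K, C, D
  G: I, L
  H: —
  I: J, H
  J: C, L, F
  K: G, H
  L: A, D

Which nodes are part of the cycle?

DFS with gray/black marking from J:
J gray
  C gray
    E gray
      B gray
      B black
    E black
  C black
  L gray
    A gray
    A black
    D gray
      D→A: A black — skip
    D black
  L black
  F gray
    K gray
      G gray
        I gray
          I→J: J is gray → back edge
Back edge closes the cycle J → F → K → G → I → J; its vertices are {F, G, I, J, K}.

F, G, I, J, K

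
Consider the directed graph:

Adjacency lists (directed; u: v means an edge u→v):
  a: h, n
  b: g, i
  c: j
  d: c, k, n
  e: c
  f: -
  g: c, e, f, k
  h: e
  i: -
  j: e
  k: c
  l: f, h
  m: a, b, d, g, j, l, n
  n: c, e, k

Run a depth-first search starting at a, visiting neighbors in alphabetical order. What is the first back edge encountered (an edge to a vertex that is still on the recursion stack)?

j→e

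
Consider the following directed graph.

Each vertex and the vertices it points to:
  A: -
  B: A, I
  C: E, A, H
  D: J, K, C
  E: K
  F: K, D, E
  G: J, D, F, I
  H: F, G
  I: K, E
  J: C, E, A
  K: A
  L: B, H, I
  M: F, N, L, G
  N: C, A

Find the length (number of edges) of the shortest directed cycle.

4

For each vertex v, BFS finds the shortest path from v back to v.
The shortest such closed walk is H → G → J → C → H, length 4.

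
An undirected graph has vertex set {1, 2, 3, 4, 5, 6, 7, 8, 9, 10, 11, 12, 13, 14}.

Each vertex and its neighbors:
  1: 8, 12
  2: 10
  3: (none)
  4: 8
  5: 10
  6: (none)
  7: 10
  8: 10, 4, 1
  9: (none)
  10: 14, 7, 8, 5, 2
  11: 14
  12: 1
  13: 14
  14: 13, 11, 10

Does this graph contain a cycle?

No

DFS, tracking each vertex's parent; an edge to a visited non-parent vertex closes a cycle.
Start from 8:
visit 8 (parent –)
  visit 10 (parent 8)
    visit 14 (parent 10)
      visit 13 (parent 14)
        13–14: parent, skip
      visit 11 (parent 14)
        11–14: parent, skip
      14–10: parent, skip
    visit 7 (parent 10)
      7–10: parent, skip
    10–8: parent, skip
    visit 5 (parent 10)
      5–10: parent, skip
    visit 2 (parent 10)
      2–10: parent, skip
  visit 4 (parent 8)
    4–8: parent, skip
  visit 1 (parent 8)
    1–8: parent, skip
    visit 12 (parent 1)
      12–1: parent, skip
visit 3 (parent –)
visit 6 (parent –)
visit 9 (parent –)
No non-parent visited neighbor found — the graph is a forest.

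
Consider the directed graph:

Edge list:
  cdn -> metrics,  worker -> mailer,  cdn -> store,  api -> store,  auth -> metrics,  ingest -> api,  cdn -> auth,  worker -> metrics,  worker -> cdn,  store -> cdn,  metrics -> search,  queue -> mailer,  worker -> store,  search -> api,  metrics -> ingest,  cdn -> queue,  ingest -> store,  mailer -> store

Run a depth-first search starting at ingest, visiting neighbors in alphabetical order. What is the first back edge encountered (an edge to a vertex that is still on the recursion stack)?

metrics->ingest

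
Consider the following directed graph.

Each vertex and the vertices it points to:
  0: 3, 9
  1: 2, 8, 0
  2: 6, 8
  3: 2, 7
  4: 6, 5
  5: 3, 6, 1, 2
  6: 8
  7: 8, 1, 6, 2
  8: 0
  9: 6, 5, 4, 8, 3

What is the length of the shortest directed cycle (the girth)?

3

For each vertex v, BFS finds the shortest path from v back to v.
The shortest such closed walk is 9 → 8 → 0 → 9, length 3.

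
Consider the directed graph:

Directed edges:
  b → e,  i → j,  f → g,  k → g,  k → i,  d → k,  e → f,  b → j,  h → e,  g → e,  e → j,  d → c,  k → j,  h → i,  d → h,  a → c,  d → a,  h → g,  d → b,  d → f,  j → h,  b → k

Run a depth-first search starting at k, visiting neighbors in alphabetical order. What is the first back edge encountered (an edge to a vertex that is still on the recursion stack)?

f→g

DFS from k (visiting neighbors in alphabetical order); mark gray on enter, black on exit:
k gray
  g gray
    e gray
      f gray
        f→g: g is gray → back edge
First back edge: f → g.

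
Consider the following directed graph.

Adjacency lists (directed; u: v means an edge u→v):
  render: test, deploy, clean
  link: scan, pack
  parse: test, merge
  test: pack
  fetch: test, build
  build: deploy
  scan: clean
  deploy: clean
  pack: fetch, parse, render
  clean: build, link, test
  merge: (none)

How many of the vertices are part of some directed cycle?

10

A vertex is on a directed cycle iff it belongs to a strongly connected component of size ≥ 2 (or has a self-loop).
The vertices on cycles are {link, pack, scan, test, build, clean, fetch, parse, deploy, render} — 10 in total.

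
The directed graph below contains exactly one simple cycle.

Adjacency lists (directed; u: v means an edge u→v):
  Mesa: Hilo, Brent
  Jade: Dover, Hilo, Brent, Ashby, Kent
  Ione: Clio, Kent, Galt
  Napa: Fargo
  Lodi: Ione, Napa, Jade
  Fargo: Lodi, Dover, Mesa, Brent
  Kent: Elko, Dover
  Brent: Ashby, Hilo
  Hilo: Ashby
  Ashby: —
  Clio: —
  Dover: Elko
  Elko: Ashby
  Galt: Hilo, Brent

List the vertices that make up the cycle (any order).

Lodi, Napa, Fargo

DFS with gray/black marking from Lodi:
Lodi gray
  Ione gray
    Clio gray
    Clio black
    Kent gray
      Elko gray
        Ashby gray
        Ashby black
      Elko black
      Dover gray
        Dover→Elko: Elko black — skip
      Dover black
    Kent black
    Galt gray
      Hilo gray
        Hilo→Ashby: Ashby black — skip
      Hilo black
      Brent gray
        Brent→Ashby: Ashby black — skip
        Brent→Hilo: Hilo black — skip
      Brent black
    Galt black
  Ione black
  Napa gray
    Fargo gray
      Fargo→Lodi: Lodi is gray → back edge
Back edge closes the cycle Lodi → Napa → Fargo → Lodi; its vertices are {Lodi, Napa, Fargo}.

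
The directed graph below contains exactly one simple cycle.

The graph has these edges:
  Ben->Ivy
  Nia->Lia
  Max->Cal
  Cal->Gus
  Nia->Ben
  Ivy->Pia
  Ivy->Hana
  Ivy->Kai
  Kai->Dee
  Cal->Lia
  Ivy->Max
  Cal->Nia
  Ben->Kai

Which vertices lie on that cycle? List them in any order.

DFS with gray/black marking from Cal:
Cal gray
  Gus gray
  Gus black
  Nia gray
    Ben gray
      Ivy gray
        Hana gray
        Hana black
        Kai gray
          Dee gray
          Dee black
        Kai black
        Pia gray
        Pia black
        Max gray
          Max→Cal: Cal is gray → back edge
Back edge closes the cycle Cal → Nia → Ben → Ivy → Max → Cal; its vertices are {Ben, Cal, Ivy, Max, Nia}.

Ben, Cal, Ivy, Max, Nia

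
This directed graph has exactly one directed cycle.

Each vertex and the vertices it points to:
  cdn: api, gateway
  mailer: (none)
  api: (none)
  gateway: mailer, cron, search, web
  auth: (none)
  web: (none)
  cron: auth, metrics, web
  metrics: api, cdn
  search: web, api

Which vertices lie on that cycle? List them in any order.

cdn, cron, gateway, metrics

DFS with gray/black marking from gateway:
gateway gray
  mailer gray
  mailer black
  cron gray
    auth gray
    auth black
    metrics gray
      api gray
      api black
      cdn gray
        cdn→api: api black — skip
        cdn→gateway: gateway is gray → back edge
Back edge closes the cycle gateway → cron → metrics → cdn → gateway; its vertices are {cdn, cron, gateway, metrics}.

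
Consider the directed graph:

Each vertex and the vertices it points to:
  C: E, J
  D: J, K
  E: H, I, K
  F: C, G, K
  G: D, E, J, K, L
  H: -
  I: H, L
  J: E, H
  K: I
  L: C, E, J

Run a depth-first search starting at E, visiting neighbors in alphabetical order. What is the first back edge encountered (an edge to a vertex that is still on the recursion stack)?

DFS from E (visiting neighbors in alphabetical order); mark gray on enter, black on exit:
E gray
  H gray
  H black
  I gray
    I→H: H black — skip
    L gray
      C gray
        C→E: E is gray → back edge
First back edge: C → E.

C->E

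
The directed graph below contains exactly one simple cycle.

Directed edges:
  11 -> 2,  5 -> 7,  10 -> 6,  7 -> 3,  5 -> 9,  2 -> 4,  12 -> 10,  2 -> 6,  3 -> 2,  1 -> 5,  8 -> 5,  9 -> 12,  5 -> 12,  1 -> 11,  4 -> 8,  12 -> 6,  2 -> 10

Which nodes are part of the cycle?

DFS with gray/black marking from 5:
5 gray
  7 gray
    3 gray
      2 gray
        6 gray
        6 black
        10 gray
          10→6: 6 black — skip
        10 black
        4 gray
          8 gray
            8→5: 5 is gray → back edge
Back edge closes the cycle 5 → 7 → 3 → 2 → 4 → 8 → 5; its vertices are {2, 3, 4, 5, 7, 8}.

2, 3, 4, 5, 7, 8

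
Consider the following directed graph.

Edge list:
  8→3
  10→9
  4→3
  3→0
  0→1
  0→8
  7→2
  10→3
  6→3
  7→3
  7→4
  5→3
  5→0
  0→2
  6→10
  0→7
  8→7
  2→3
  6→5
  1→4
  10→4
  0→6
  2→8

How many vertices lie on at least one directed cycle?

10

A vertex is on a directed cycle iff it belongs to a strongly connected component of size ≥ 2 (or has a self-loop).
The vertices on cycles are {0, 1, 2, 3, 4, 5, 6, 7, 8, 10} — 10 in total.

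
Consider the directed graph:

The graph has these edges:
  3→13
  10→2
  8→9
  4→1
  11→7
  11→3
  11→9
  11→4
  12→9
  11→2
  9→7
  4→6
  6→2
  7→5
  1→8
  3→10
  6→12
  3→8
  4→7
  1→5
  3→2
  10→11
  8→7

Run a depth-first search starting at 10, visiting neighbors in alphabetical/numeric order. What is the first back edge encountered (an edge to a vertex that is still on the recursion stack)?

DFS from 10 (visiting neighbors in alphabetical/numeric order); mark gray on enter, black on exit:
10 gray
  2 gray
  2 black
  11 gray
    11→2: 2 black — skip
    3 gray
      3→2: 2 black — skip
      8 gray
        7 gray
          5 gray
          5 black
        7 black
        9 gray
          9→7: 7 black — skip
        9 black
      8 black
      3→10: 10 is gray → back edge
First back edge: 3 → 10.

3→10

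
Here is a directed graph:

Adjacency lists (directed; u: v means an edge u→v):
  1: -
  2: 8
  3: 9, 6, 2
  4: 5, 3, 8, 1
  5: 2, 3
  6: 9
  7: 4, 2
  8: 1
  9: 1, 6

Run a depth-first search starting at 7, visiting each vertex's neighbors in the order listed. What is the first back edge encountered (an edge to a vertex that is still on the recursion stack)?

DFS from 7 (visiting each vertex's neighbors in the order listed); mark gray on enter, black on exit:
7 gray
  4 gray
    5 gray
      2 gray
        8 gray
          1 gray
          1 black
        8 black
      2 black
      3 gray
        9 gray
          9→1: 1 black — skip
          6 gray
            6→9: 9 is gray → back edge
First back edge: 6 → 9.

6->9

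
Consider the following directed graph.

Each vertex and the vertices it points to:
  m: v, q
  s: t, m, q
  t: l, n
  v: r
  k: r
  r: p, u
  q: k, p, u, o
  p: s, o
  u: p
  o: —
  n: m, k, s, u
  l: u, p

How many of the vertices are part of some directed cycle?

A vertex is on a directed cycle iff it belongs to a strongly connected component of size ≥ 2 (or has a self-loop).
The vertices on cycles are {k, l, m, n, p, q, r, s, t, u, v} — 11 in total.

11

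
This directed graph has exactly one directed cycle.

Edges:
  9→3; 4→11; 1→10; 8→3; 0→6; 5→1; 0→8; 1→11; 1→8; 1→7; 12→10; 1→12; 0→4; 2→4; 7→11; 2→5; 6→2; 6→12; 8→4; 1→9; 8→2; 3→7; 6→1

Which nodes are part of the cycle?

1, 2, 5, 8

DFS with gray/black marking from 1:
1 gray
  12 gray
    10 gray
    10 black
  12 black
  9 gray
    3 gray
      7 gray
        11 gray
        11 black
      7 black
    3 black
  9 black
  8 gray
    4 gray
      4→11: 11 black — skip
    4 black
    8→3: 3 black — skip
    2 gray
      2→4: 4 black — skip
      5 gray
        5→1: 1 is gray → back edge
Back edge closes the cycle 1 → 8 → 2 → 5 → 1; its vertices are {1, 2, 5, 8}.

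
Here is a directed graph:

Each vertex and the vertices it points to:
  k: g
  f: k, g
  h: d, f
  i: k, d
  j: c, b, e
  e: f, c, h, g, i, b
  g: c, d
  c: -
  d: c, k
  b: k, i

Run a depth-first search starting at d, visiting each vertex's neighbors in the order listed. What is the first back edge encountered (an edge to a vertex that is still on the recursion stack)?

g→d

DFS from d (visiting each vertex's neighbors in the order listed); mark gray on enter, black on exit:
d gray
  c gray
  c black
  k gray
    g gray
      g→c: c black — skip
      g→d: d is gray → back edge
First back edge: g → d.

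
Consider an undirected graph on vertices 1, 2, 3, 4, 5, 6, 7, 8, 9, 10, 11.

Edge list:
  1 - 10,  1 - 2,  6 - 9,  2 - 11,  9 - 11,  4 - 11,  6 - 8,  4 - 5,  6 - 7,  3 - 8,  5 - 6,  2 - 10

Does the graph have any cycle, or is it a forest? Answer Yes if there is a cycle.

DFS, tracking each vertex's parent; an edge to a visited non-parent vertex closes a cycle.
Start from 11:
visit 11 (parent –)
  visit 2 (parent 11)
    visit 1 (parent 2)
      1–2: parent, skip
      visit 10 (parent 1)
        10–1: parent, skip
        10–2: 2 visited and ≠ parent → cycle
Cycle: 2 – 1 – 10 – 2.

Yes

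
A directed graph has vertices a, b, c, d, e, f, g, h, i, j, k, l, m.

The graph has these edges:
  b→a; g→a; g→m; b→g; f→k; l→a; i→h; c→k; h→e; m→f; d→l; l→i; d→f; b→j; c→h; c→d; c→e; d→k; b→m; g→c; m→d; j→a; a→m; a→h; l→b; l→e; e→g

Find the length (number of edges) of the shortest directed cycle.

3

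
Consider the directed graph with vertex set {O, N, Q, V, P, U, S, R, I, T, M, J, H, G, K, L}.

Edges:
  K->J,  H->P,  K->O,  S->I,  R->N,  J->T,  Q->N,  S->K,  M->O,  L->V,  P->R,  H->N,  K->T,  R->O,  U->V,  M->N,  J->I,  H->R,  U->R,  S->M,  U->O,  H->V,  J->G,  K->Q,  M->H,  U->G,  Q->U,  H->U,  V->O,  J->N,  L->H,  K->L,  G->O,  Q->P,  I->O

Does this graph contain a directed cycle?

No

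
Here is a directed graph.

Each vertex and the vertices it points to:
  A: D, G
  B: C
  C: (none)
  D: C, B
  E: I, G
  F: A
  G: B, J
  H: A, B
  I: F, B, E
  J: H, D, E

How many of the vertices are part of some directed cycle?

7

A vertex is on a directed cycle iff it belongs to a strongly connected component of size ≥ 2 (or has a self-loop).
The vertices on cycles are {A, E, F, G, H, I, J} — 7 in total.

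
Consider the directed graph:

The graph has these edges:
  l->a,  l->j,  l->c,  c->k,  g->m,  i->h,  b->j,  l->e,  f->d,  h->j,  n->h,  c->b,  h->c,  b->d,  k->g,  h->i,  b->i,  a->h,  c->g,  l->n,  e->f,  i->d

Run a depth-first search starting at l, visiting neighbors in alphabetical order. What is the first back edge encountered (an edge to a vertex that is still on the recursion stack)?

DFS from l (visiting neighbors in alphabetical order); mark gray on enter, black on exit:
l gray
  a gray
    h gray
      c gray
        b gray
          d gray
          d black
          i gray
            i→d: d black — skip
            i→h: h is gray → back edge
First back edge: i → h.

i->h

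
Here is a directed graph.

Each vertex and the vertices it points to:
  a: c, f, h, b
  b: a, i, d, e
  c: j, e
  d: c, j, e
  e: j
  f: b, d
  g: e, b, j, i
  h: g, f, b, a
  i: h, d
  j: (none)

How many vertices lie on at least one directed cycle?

A vertex is on a directed cycle iff it belongs to a strongly connected component of size ≥ 2 (or has a self-loop).
The vertices on cycles are {a, b, f, g, h, i} — 6 in total.

6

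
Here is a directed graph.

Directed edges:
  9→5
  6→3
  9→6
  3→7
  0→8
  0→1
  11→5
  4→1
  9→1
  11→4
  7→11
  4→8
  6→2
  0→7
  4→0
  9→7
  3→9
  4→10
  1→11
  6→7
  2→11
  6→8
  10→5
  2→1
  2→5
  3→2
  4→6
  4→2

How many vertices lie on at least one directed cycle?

A vertex is on a directed cycle iff it belongs to a strongly connected component of size ≥ 2 (or has a self-loop).
The vertices on cycles are {0, 1, 2, 3, 4, 6, 7, 9, 11} — 9 in total.

9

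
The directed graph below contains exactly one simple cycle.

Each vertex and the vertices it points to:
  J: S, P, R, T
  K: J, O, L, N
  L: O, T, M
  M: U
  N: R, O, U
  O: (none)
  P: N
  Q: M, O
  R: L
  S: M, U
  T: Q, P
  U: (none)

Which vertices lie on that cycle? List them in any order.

L, N, P, R, T

DFS with gray/black marking from R:
R gray
  L gray
    O gray
    O black
    T gray
      Q gray
        M gray
          U gray
          U black
        M black
        Q→O: O black — skip
      Q black
      P gray
        N gray
          N→R: R is gray → back edge
Back edge closes the cycle R → L → T → P → N → R; its vertices are {L, N, P, R, T}.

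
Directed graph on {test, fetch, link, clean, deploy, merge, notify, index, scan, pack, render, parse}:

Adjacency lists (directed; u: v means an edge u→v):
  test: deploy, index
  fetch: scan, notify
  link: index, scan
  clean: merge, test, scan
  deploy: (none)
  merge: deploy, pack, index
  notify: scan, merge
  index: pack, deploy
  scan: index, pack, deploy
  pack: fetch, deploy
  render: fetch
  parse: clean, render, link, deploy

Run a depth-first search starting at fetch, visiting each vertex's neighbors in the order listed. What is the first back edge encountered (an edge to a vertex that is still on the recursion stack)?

pack->fetch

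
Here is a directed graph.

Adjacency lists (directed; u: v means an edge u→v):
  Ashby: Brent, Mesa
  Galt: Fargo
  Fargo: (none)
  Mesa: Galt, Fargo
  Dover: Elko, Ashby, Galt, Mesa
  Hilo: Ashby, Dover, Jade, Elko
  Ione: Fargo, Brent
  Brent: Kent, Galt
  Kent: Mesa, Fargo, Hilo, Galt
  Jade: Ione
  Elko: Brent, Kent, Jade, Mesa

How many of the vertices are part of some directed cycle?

8

A vertex is on a directed cycle iff it belongs to a strongly connected component of size ≥ 2 (or has a self-loop).
The vertices on cycles are {Elko, Hilo, Ione, Jade, Kent, Ashby, Brent, Dover} — 8 in total.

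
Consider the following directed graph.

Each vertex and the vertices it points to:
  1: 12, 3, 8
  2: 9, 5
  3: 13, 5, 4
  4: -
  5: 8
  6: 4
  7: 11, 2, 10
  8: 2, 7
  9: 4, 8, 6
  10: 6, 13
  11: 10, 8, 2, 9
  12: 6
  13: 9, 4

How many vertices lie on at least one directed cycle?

8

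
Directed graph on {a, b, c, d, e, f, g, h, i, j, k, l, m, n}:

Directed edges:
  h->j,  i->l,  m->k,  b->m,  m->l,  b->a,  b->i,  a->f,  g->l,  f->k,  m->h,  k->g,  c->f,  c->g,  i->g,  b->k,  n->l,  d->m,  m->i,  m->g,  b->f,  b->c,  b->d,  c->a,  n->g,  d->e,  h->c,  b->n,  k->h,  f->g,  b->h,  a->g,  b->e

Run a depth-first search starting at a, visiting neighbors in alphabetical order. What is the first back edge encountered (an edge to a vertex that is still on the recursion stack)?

DFS from a (visiting neighbors in alphabetical order); mark gray on enter, black on exit:
a gray
  f gray
    g gray
      l gray
      l black
    g black
    k gray
      k→g: g black — skip
      h gray
        c gray
          c→a: a is gray → back edge
First back edge: c → a.

c→a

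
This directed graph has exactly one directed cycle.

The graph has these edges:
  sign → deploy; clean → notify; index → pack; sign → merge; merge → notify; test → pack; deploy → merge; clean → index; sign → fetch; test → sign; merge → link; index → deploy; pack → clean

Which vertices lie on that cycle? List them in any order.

pack, clean, index

DFS with gray/black marking from pack:
pack gray
  clean gray
    notify gray
    notify black
    index gray
      index→pack: pack is gray → back edge
Back edge closes the cycle pack → clean → index → pack; its vertices are {pack, clean, index}.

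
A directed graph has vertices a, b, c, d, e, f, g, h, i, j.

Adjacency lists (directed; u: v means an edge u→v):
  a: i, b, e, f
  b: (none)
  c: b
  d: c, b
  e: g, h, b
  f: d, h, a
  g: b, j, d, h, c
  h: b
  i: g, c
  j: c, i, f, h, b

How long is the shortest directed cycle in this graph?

2

For each vertex v, BFS finds the shortest path from v back to v.
The shortest such closed walk is f → a → f, length 2.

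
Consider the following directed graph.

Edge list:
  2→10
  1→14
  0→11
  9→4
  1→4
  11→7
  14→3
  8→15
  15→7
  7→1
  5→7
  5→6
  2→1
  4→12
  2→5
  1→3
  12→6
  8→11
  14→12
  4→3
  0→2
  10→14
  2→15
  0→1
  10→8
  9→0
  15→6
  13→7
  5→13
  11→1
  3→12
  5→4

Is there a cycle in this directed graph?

No

DFS with white/gray/black marking, starting from 7:
7 gray
  1 gray
    14 gray
      12 gray
        6 gray
        6 black
      12 black
      3 gray
        3→12: 12 black — skip
      3 black
    14 black
    1→3: 3 black — skip
    4 gray
      4→12: 12 black — skip
      4→3: 3 black — skip
    4 black
  1 black
7 black
0 gray
  0→1: 1 black — skip
  2 gray
    2→1: 1 black — skip
    5 gray
      5→6: 6 black — skip
      13 gray
        13→7: 7 black — skip
      13 black
      5→4: 4 black — skip
      5→7: 7 black — skip
    5 black
    10 gray
      8 gray
        15 gray
          15→6: 6 black — skip
          15→7: 7 black — skip
        15 black
        11 gray
          11→1: 1 black — skip
          11→7: 7 black — skip
        11 black
      8 black
      10→14: 14 black — skip
    10 black
    2→15: 15 black — skip
  2 black
  0→11: 11 black — skip
0 black
9 gray
  9→0: 0 black — skip
  9→4: 4 black — skip
9 black
Every edge goes to a white or black vertex — no back edge, so the graph is acyclic.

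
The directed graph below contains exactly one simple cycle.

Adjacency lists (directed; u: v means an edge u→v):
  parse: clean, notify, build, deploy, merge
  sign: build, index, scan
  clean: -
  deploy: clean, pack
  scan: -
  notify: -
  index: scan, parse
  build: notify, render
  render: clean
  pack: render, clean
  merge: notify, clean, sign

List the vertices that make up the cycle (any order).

sign, index, merge, parse

DFS with gray/black marking from sign:
sign gray
  build gray
    notify gray
    notify black
    render gray
      clean gray
      clean black
    render black
  build black
  index gray
    scan gray
    scan black
    parse gray
      parse→clean: clean black — skip
      parse→notify: notify black — skip
      parse→build: build black — skip
      deploy gray
        deploy→clean: clean black — skip
        pack gray
          pack→render: render black — skip
          pack→clean: clean black — skip
        pack black
      deploy black
      merge gray
        merge→notify: notify black — skip
        merge→clean: clean black — skip
        merge→sign: sign is gray → back edge
Back edge closes the cycle sign → index → parse → merge → sign; its vertices are {sign, index, merge, parse}.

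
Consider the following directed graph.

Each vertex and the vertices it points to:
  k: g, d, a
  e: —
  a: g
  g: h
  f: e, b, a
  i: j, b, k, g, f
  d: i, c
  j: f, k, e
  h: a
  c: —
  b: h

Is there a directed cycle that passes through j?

Yes

j is on a cycle iff j can reach itself via ≥1 edge.
j → k → d → i → j — yes.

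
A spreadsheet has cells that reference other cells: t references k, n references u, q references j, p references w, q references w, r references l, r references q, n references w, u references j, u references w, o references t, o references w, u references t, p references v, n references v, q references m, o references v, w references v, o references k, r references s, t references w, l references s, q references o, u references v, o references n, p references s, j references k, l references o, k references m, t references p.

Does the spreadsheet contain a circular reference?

No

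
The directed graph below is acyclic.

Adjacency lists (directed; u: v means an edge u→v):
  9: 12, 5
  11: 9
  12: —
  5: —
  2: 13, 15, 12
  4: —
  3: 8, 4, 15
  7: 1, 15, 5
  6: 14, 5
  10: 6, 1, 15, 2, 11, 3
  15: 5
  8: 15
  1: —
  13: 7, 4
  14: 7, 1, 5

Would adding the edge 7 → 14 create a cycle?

Yes

Adding 7→14 creates a cycle iff 14 can already reach 7.
Path from 14: 14 → 7.
So 14 → … → 7 → 14 is a cycle.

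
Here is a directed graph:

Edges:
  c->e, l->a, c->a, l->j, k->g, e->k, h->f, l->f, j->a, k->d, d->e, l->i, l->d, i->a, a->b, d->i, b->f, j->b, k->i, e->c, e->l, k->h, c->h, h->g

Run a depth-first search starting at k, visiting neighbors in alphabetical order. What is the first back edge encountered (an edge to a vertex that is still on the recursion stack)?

c->e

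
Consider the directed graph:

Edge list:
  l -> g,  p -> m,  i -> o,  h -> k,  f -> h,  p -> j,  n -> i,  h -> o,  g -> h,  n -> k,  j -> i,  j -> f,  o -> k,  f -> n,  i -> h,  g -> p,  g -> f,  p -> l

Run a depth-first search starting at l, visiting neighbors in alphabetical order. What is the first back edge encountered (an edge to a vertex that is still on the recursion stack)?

p→l

DFS from l (visiting neighbors in alphabetical order); mark gray on enter, black on exit:
l gray
  g gray
    f gray
      h gray
        k gray
        k black
        o gray
          o→k: k black — skip
        o black
      h black
      n gray
        i gray
          i→h: h black — skip
          i→o: o black — skip
        i black
        n→k: k black — skip
      n black
    f black
    g→h: h black — skip
    p gray
      j gray
        j→f: f black — skip
        j→i: i black — skip
      j black
      p→l: l is gray → back edge
First back edge: p → l.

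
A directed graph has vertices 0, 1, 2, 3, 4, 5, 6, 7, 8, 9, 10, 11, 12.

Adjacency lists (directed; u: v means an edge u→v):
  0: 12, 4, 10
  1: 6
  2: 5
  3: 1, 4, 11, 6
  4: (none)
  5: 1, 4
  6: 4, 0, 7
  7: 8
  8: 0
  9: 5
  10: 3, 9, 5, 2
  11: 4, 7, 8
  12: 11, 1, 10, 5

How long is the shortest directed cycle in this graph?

4

For each vertex v, BFS finds the shortest path from v back to v.
The shortest such closed walk is 0 → 12 → 11 → 8 → 0, length 4.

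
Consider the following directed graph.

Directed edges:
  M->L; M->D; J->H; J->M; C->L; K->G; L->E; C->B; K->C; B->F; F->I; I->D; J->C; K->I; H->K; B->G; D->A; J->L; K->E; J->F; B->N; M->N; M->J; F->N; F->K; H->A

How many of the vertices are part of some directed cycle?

A vertex is on a directed cycle iff it belongs to a strongly connected component of size ≥ 2 (or has a self-loop).
The vertices on cycles are {B, C, F, J, K, M} — 6 in total.

6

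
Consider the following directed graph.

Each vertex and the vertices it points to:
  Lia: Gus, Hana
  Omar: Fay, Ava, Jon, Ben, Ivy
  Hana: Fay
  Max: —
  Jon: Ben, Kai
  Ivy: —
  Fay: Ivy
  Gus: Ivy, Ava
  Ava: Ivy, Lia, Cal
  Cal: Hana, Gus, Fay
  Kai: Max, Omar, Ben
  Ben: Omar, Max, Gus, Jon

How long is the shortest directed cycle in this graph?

2

For each vertex v, BFS finds the shortest path from v back to v.
The shortest such closed walk is Ben → Jon → Ben, length 2.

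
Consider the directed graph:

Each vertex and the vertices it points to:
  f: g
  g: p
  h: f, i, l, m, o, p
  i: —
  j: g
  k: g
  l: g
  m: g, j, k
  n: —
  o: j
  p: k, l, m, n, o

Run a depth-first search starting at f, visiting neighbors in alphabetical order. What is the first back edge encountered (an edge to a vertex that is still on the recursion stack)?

DFS from f (visiting neighbors in alphabetical order); mark gray on enter, black on exit:
f gray
  g gray
    p gray
      k gray
        k→g: g is gray → back edge
First back edge: k → g.

k->g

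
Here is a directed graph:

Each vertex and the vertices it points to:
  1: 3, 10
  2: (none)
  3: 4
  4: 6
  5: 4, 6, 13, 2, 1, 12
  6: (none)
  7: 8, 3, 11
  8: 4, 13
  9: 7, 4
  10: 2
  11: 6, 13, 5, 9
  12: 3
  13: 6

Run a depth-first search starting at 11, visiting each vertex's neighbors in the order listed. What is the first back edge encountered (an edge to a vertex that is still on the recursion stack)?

DFS from 11 (visiting each vertex's neighbors in the order listed); mark gray on enter, black on exit:
11 gray
  6 gray
  6 black
  13 gray
    13→6: 6 black — skip
  13 black
  5 gray
    4 gray
      4→6: 6 black — skip
    4 black
    5→6: 6 black — skip
    5→13: 13 black — skip
    2 gray
    2 black
    1 gray
      3 gray
        3→4: 4 black — skip
      3 black
      10 gray
        10→2: 2 black — skip
      10 black
    1 black
    12 gray
      12→3: 3 black — skip
    12 black
  5 black
  9 gray
    7 gray
      8 gray
        8→4: 4 black — skip
        8→13: 13 black — skip
      8 black
      7→3: 3 black — skip
      7→11: 11 is gray → back edge
First back edge: 7 → 11.

7->11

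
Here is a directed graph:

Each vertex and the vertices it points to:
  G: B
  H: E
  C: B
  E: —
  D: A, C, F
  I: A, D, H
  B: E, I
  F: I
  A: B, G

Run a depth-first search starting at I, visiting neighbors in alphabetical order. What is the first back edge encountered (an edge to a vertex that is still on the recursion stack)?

B→I

DFS from I (visiting neighbors in alphabetical order); mark gray on enter, black on exit:
I gray
  A gray
    B gray
      E gray
      E black
      B→I: I is gray → back edge
First back edge: B → I.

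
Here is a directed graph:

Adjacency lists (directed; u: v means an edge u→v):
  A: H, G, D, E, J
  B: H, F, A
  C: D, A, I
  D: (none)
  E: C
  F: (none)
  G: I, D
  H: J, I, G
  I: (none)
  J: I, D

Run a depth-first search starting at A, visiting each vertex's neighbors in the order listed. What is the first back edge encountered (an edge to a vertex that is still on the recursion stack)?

DFS from A (visiting each vertex's neighbors in the order listed); mark gray on enter, black on exit:
A gray
  H gray
    J gray
      I gray
      I black
      D gray
      D black
    J black
    H→I: I black — skip
    G gray
      G→I: I black — skip
      G→D: D black — skip
    G black
  H black
  A→G: G black — skip
  A→D: D black — skip
  E gray
    C gray
      C→D: D black — skip
      C→A: A is gray → back edge
First back edge: C → A.

C→A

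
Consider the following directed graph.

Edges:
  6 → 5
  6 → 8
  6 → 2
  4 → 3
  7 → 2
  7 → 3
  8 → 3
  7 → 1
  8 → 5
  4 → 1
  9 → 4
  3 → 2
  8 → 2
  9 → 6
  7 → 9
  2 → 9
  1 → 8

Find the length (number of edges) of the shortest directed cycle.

3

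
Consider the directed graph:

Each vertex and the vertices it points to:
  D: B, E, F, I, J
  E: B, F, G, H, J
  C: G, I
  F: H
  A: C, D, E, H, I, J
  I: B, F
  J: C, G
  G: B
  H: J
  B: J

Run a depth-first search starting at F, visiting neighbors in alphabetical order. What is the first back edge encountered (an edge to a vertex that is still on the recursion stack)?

DFS from F (visiting neighbors in alphabetical order); mark gray on enter, black on exit:
F gray
  H gray
    J gray
      C gray
        G gray
          B gray
            B→J: J is gray → back edge
First back edge: B → J.

B->J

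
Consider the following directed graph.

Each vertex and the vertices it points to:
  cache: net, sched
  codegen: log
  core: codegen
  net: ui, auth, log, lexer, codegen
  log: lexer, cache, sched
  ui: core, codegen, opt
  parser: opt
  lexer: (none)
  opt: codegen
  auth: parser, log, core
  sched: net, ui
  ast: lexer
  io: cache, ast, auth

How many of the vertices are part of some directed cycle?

A vertex is on a directed cycle iff it belongs to a strongly connected component of size ≥ 2 (or has a self-loop).
The vertices on cycles are {ui, log, net, opt, auth, core, cache, sched, parser, codegen} — 10 in total.

10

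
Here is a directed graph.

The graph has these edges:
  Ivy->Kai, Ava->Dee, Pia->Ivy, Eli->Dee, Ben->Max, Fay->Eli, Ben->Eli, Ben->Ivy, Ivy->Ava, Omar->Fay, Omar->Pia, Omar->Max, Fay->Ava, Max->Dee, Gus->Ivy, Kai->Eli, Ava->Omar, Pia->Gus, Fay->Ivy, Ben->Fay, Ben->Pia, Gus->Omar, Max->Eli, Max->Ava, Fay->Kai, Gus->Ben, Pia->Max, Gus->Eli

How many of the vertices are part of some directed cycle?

A vertex is on a directed cycle iff it belongs to a strongly connected component of size ≥ 2 (or has a self-loop).
The vertices on cycles are {Ava, Ben, Fay, Gus, Ivy, Max, Pia, Omar} — 8 in total.

8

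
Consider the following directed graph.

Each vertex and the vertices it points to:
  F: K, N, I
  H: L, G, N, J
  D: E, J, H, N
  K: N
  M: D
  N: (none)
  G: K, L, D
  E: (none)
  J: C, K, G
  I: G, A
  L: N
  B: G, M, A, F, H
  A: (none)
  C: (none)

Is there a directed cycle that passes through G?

Yes

G is on a cycle iff G can reach itself via ≥1 edge.
G → D → J → G — yes.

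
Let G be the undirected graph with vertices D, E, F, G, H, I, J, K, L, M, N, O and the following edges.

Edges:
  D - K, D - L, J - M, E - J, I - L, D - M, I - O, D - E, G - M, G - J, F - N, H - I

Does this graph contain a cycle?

Yes

DFS, tracking each vertex's parent; an edge to a visited non-parent vertex closes a cycle.
Start from M:
visit M (parent –)
  visit D (parent M)
    visit L (parent D)
      L–D: parent, skip
      visit I (parent L)
        I–L: parent, skip
        visit H (parent I)
          H–I: parent, skip
        visit O (parent I)
          O–I: parent, skip
    D–M: parent, skip
    visit E (parent D)
      visit J (parent E)
        J–M: M visited and ≠ parent → cycle
Cycle: M – D – E – J – M.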